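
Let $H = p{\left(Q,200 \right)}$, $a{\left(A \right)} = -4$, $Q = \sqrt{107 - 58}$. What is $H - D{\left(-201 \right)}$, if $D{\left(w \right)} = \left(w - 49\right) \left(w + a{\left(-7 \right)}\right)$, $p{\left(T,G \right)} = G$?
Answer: $-51050$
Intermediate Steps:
$Q = 7$ ($Q = \sqrt{49} = 7$)
$H = 200$
$D{\left(w \right)} = \left(-49 + w\right) \left(-4 + w\right)$ ($D{\left(w \right)} = \left(w - 49\right) \left(w - 4\right) = \left(-49 + w\right) \left(-4 + w\right)$)
$H - D{\left(-201 \right)} = 200 - \left(196 + \left(-201\right)^{2} - -10653\right) = 200 - \left(196 + 40401 + 10653\right) = 200 - 51250 = -51050$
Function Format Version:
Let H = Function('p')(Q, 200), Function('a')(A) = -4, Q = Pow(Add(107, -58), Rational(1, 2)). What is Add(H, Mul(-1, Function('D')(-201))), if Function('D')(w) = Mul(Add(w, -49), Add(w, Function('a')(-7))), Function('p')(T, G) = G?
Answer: -51050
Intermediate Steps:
Q = 7 (Q = Pow(49, Rational(1, 2)) = 7)
H = 200
Function('D')(w) = Mul(Add(-49, w), Add(-4, w)) (Function('D')(w) = Mul(Add(w, -49), Add(w, -4)) = Mul(Add(-49, w), Add(-4, w)))
Add(H, Mul(-1, Function('D')(-201))) = Add(200, Mul(-1, Add(196, Pow(-201, 2), Mul(-53, -201)))) = Add(200, Mul(-1, Add(196, 40401, 10653))) = Add(200, Mul(-1, 51250)) = Add(200, -51250) = -51050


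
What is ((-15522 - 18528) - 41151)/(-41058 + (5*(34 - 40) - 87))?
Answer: 25067/13725 ≈ 1.8264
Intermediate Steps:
((-15522 - 18528) - 41151)/(-41058 + (5*(34 - 40) - 87)) = (-34050 - 41151)/(-41058 + (5*(-6) - 87)) = -75201/(-41058 + (-30 - 87)) = -75201/(-41058 - 117) = -75201/(-41175) = -75201*(-1/41175) = 25067/13725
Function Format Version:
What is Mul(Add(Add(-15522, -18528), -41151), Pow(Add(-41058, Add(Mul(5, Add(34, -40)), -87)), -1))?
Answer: Rational(25067, 13725) ≈ 1.8264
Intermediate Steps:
Mul(Add(Add(-15522, -18528), -41151), Pow(Add(-41058, Add(Mul(5, Add(34, -40)), -87)), -1)) = Mul(Add(-34050, -41151), Pow(Add(-41058, Add(Mul(5, -6), -87)), -1)) = Mul(-75201, Pow(Add(-41058, Add(-30, -87)), -1)) = Mul(-75201, Pow(Add(-41058, -117), -1)) = Mul(-75201, Pow(-41175, -1)) = Mul(-75201, Rational(-1, 41175)) = Rational(25067, 13725)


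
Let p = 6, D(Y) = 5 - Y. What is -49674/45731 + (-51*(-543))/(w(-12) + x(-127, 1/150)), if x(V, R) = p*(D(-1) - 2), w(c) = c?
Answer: 421944165/182924 ≈ 2306.7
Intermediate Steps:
x(V, R) = 24 (x(V, R) = 6*((5 - 1*(-1)) - 2) = 6*((5 + 1) - 2) = 6*(6 - 2) = 6*4 = 24)
-49674/45731 + (-51*(-543))/(w(-12) + x(-127, 1/150)) = -49674/45731 + (-51*(-543))/(-12 + 24) = -49674*1/45731 + 27693/12 = -49674/45731 + 27693*(1/12) = -49674/45731 + 9231/4 = 421944165/182924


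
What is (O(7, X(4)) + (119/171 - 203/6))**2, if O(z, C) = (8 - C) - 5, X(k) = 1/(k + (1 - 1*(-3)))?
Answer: 1713877201/1871424 ≈ 915.81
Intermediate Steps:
X(k) = 1/(4 + k) (X(k) = 1/(k + (1 + 3)) = 1/(k + 4) = 1/(4 + k))
O(z, C) = 3 - C
(O(7, X(4)) + (119/171 - 203/6))**2 = ((3 - 1/(4 + 4)) + (119/171 - 203/6))**2 = ((3 - 1/8) + (119*(1/171) - 203*1/6))**2 = ((3 - 1*1/8) + (119/171 - 203/6))**2 = ((3 - 1/8) - 11333/342)**2 = (23/8 - 11333/342)**2 = (-41399/1368)**2 = 1713877201/1871424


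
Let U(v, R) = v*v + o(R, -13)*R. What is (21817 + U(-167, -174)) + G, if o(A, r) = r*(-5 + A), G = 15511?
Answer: -339681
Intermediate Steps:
U(v, R) = v² + R*(65 - 13*R) (U(v, R) = v*v + (-13*(-5 + R))*R = v² + (65 - 13*R)*R = v² + R*(65 - 13*R))
(21817 + U(-167, -174)) + G = (21817 + ((-167)² + 13*(-174)*(5 - 1*(-174)))) + 15511 = (21817 + (27889 + 13*(-174)*(5 + 174))) + 15511 = (21817 + (27889 + 13*(-174)*179)) + 15511 = (21817 + (27889 - 404898)) + 15511 = (21817 - 377009) + 15511 = -355192 + 15511 = -339681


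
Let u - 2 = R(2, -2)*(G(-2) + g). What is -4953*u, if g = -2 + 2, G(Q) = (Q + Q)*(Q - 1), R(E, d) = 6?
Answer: -366522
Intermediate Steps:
G(Q) = 2*Q*(-1 + Q) (G(Q) = (2*Q)*(-1 + Q) = 2*Q*(-1 + Q))
g = 0
u = 74 (u = 2 + 6*(2*(-2)*(-1 - 2) + 0) = 2 + 6*(2*(-2)*(-3) + 0) = 2 + 6*(12 + 0) = 2 + 6*12 = 2 + 72 = 74)
-4953*u = -4953*74 = -366522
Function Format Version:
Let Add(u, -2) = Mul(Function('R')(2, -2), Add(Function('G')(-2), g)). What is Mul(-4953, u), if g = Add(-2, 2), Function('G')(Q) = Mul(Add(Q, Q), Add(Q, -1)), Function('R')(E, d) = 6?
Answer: -366522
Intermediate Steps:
Function('G')(Q) = Mul(2, Q, Add(-1, Q)) (Function('G')(Q) = Mul(Mul(2, Q), Add(-1, Q)) = Mul(2, Q, Add(-1, Q)))
g = 0
u = 74 (u = Add(2, Mul(6, Add(Mul(2, -2, Add(-1, -2)), 0))) = Add(2, Mul(6, Add(Mul(2, -2, -3), 0))) = Add(2, Mul(6, Add(12, 0))) = Add(2, Mul(6, 12)) = Add(2, 72) = 74)
Mul(-4953, u) = Mul(-4953, 74) = -366522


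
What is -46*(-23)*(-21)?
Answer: -22218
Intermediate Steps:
-46*(-23)*(-21) = 1058*(-21) = -22218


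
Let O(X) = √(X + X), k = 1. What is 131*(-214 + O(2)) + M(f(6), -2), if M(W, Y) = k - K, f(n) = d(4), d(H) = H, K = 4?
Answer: -27775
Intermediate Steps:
f(n) = 4
M(W, Y) = -3 (M(W, Y) = 1 - 1*4 = 1 - 4 = -3)
O(X) = √2*√X (O(X) = √(2*X) = √2*√X)
131*(-214 + O(2)) + M(f(6), -2) = 131*(-214 + √2*√2) - 3 = 131*(-214 + 2) - 3 = 131*(-212) - 3 = -27772 - 3 = -27775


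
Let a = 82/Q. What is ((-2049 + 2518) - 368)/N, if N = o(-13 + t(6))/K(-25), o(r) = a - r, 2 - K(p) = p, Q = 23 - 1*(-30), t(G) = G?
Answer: 48177/151 ≈ 319.05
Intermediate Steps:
Q = 53 (Q = 23 + 30 = 53)
a = 82/53 ≈ 1.5472
K(p) = 2 - p
o(r) = 82/53 - r
N = 151/477 (N = (82/53 - (-13 + 6))/(2 - 1*(-25)) = (82/53 - 1*(-7))/(2 + 25) = (82/53 + 7)/27 = (453/53)*(1/27) = 151/477 ≈ 0.31656)
((-2049 + 2518) - 368)/N = ((-2049 + 2518) - 368)/(151/477) = (469 - 368)*(477/151) = 101*(477/151) = 48177/151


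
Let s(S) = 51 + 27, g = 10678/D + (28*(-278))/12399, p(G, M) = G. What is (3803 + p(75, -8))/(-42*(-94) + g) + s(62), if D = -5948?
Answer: 11491350494166/145491675571 ≈ 78.983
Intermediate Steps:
g = -89347877/36874626 (g = 10678/(-5948) + (28*(-278))/12399 = 10678*(-1/5948) - 7784*1/12399 = -5339/2974 - 7784/12399 = -89347877/36874626 ≈ -2.4230)
s(S) = 78
(3803 + p(75, -8))/(-42*(-94) + g) + s(62) = (3803 + 75)/(-42*(-94) - 89347877/36874626) + 78 = 3878/(3948 - 89347877/36874626) + 78 = 3878/(145491675571/36874626) + 78 = 3878*(36874626/145491675571) + 78 = 142999799628/145491675571 + 78 = 11491350494166/145491675571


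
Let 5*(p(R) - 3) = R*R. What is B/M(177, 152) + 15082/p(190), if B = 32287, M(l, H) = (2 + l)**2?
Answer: 716451363/231432143 ≈ 3.0957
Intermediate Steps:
p(R) = 3 + R**2/5 (p(R) = 3 + (R*R)/5 = 3 + R**2/5)
B/M(177, 152) + 15082/p(190) = 32287/((2 + 177)**2) + 15082/(3 + (1/5)*190**2) = 32287/(179**2) + 15082/(3 + (1/5)*36100) = 32287/32041 + 15082/(3 + 7220) = 32287*(1/32041) + 15082/7223 = 32287/32041 + 15082*(1/7223) = 32287/32041 + 15082/7223 = 716451363/231432143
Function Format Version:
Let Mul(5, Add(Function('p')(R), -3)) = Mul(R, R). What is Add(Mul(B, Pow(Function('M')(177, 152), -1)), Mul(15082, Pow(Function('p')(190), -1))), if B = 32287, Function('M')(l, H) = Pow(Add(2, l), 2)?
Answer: Rational(716451363, 231432143) ≈ 3.0957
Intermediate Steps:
Function('p')(R) = Add(3, Mul(Rational(1, 5), Pow(R, 2))) (Function('p')(R) = Add(3, Mul(Rational(1, 5), Mul(R, R))) = Add(3, Mul(Rational(1, 5), Pow(R, 2))))
Add(Mul(B, Pow(Function('M')(177, 152), -1)), Mul(15082, Pow(Function('p')(190), -1))) = Add(Mul(32287, Pow(Pow(Add(2, 177), 2), -1)), Mul(15082, Pow(Add(3, Mul(Rational(1, 5), Pow(190, 2))), -1))) = Add(Mul(32287, Pow(Pow(179, 2), -1)), Mul(15082, Pow(Add(3, Mul(Rational(1, 5), 36100)), -1))) = Add(Mul(32287, Pow(32041, -1)), Mul(15082, Pow(Add(3, 7220), -1))) = Add(Mul(32287, Rational(1, 32041)), Mul(15082, Pow(7223, -1))) = Add(Rational(32287, 32041), Mul(15082, Rational(1, 7223))) = Add(Rational(32287, 32041), Rational(15082, 7223)) = Rational(716451363, 231432143)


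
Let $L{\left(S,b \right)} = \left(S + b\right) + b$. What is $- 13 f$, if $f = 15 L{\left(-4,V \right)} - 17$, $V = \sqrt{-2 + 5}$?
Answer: $1001 - 390 \sqrt{3} \approx 325.5$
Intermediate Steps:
$V = \sqrt{3} \approx 1.732$
$L{\left(S,b \right)} = S + 2 b$
$f = -77 + 30 \sqrt{3}$ ($f = 15 \left(-4 + 2 \sqrt{3}\right) - 17 = \left(-60 + 30 \sqrt{3}\right) - 17 = -77 + 30 \sqrt{3} \approx -25.038$)
$- 13 f = - 13 \left(-77 + 30 \sqrt{3}\right) = 1001 - 390 \sqrt{3}$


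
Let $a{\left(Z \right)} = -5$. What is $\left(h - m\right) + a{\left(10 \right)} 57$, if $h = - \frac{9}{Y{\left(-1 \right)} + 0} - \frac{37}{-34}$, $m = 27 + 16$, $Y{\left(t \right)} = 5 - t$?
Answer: $- \frac{5583}{17} \approx -328.41$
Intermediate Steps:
$m = 43$
$h = - \frac{7}{17}$ ($h = - \frac{9}{\left(5 - -1\right) + 0} - \frac{37}{-34} = - \frac{9}{\left(5 + 1\right) + 0} - - \frac{37}{34} = - \frac{9}{6 + 0} + \frac{37}{34} = - \frac{9}{6} + \frac{37}{34} = \left(-9\right) \frac{1}{6} + \frac{37}{34} = - \frac{3}{2} + \frac{37}{34} = - \frac{7}{17} \approx -0.41176$)
$\left(h - m\right) + a{\left(10 \right)} 57 = \left(- \frac{7}{17} - 43\right) - 285 = - \frac{738}{17} - 285 = - \frac{5583}{17}$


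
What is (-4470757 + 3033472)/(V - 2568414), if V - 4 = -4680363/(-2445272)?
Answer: 3514552766520/6280456377157 ≈ 0.55960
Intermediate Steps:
V = 14461451/2445272 (V = 4 - 4680363/(-2445272) = 4 - 4680363*(-1/2445272) = 4 + 4680363/2445272 = 14461451/2445272 ≈ 5.9140)
(-4470757 + 3033472)/(V - 2568414) = (-4470757 + 3033472)/(14461451/2445272 - 2568414) = -1437285/(-6280456377157/2445272) = -1437285*(-2445272/6280456377157) = 3514552766520/6280456377157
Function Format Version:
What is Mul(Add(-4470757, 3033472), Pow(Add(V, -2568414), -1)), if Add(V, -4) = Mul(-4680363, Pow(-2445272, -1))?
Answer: Rational(3514552766520, 6280456377157) ≈ 0.55960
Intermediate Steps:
V = Rational(14461451, 2445272) (V = Add(4, Mul(-4680363, Pow(-2445272, -1))) = Add(4, Mul(-4680363, Rational(-1, 2445272))) = Add(4, Rational(4680363, 2445272)) = Rational(14461451, 2445272) ≈ 5.9140)
Mul(Add(-4470757, 3033472), Pow(Add(V, -2568414), -1)) = Mul(Add(-4470757, 3033472), Pow(Add(Rational(14461451, 2445272), -2568414), -1)) = Mul(-1437285, Pow(Rational(-6280456377157, 2445272), -1)) = Mul(-1437285, Rational(-2445272, 6280456377157)) = Rational(3514552766520, 6280456377157)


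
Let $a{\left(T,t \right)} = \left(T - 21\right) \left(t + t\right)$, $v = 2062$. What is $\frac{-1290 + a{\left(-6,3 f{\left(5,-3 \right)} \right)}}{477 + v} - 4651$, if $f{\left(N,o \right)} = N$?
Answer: $- \frac{11810989}{2539} \approx -4651.8$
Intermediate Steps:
$a{\left(T,t \right)} = 2 t \left(-21 + T\right)$ ($a{\left(T,t \right)} = \left(-21 + T\right) 2 t = 2 t \left(-21 + T\right)$)
$\frac{-1290 + a{\left(-6,3 f{\left(5,-3 \right)} \right)}}{477 + v} - 4651 = \frac{-1290 + 2 \cdot 3 \cdot 5 \left(-21 - 6\right)}{477 + 2062} - 4651 = \frac{-1290 + 2 \cdot 15 \left(-27\right)}{2539} - 4651 = \left(-1290 - 810\right) \frac{1}{2539} - 4651 = \left(-2100\right) \frac{1}{2539} - 4651 = - \frac{2100}{2539} - 4651 = - \frac{11810989}{2539}$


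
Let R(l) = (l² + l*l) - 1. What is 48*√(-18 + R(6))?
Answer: 48*√53 ≈ 349.45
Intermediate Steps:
R(l) = -1 + 2*l² (R(l) = (l² + l²) - 1 = 2*l² - 1 = -1 + 2*l²)
48*√(-18 + R(6)) = 48*√(-18 + (-1 + 2*6²)) = 48*√(-18 + (-1 + 2*36)) = 48*√(-18 + (-1 + 72)) = 48*√(-18 + 71) = 48*√53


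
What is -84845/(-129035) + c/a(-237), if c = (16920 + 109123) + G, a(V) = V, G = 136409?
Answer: -2256359037/2038753 ≈ -1106.7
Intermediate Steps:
c = 262452 (c = (16920 + 109123) + 136409 = 126043 + 136409 = 262452)
-84845/(-129035) + c/a(-237) = -84845/(-129035) + 262452/(-237) = -84845*(-1/129035) + 262452*(-1/237) = 16969/25807 - 87484/79 = -2256359037/2038753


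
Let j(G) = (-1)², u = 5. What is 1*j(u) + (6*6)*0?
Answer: 1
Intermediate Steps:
j(G) = 1
1*j(u) + (6*6)*0 = 1*1 + (6*6)*0 = 1 + 36*0 = 1 + 0 = 1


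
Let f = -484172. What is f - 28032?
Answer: -512204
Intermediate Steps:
f - 28032 = -484172 - 28032 = -512204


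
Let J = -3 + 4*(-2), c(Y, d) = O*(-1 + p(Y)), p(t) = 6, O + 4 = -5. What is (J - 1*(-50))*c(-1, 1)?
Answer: -1755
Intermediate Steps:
O = -9 (O = -4 - 5 = -9)
c(Y, d) = -45 (c(Y, d) = -9*(-1 + 6) = -9*5 = -45)
J = -11 (J = -3 - 8 = -11)
(J - 1*(-50))*c(-1, 1) = (-11 - 1*(-50))*(-45) = (-11 + 50)*(-45) = 39*(-45) = -1755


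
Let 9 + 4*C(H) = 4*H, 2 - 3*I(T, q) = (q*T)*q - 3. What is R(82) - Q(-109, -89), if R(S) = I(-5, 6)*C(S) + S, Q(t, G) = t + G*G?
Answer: -33745/12 ≈ -2812.1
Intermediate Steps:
I(T, q) = 5/3 - T*q²/3 (I(T, q) = ⅔ - ((q*T)*q - 3)/3 = ⅔ - ((T*q)*q - 3)/3 = ⅔ - (T*q² - 3)/3 = ⅔ - (-3 + T*q²)/3 = ⅔ + (1 - T*q²/3) = 5/3 - T*q²/3)
Q(t, G) = t + G²
C(H) = -9/4 + H (C(H) = -9/4 + (4*H)/4 = -9/4 + H)
R(S) = -555/4 + 188*S/3 (R(S) = (5/3 - ⅓*(-5)*6²)*(-9/4 + S) + S = (5/3 - ⅓*(-5)*36)*(-9/4 + S) + S = (5/3 + 60)*(-9/4 + S) + S = 185*(-9/4 + S)/3 + S = (-555/4 + 185*S/3) + S = -555/4 + 188*S/3)
R(82) - Q(-109, -89) = (-555/4 + (188/3)*82) - (-109 + (-89)²) = (-555/4 + 15416/3) - (-109 + 7921) = 59999/12 - 1*7812 = 59999/12 - 7812 = -33745/12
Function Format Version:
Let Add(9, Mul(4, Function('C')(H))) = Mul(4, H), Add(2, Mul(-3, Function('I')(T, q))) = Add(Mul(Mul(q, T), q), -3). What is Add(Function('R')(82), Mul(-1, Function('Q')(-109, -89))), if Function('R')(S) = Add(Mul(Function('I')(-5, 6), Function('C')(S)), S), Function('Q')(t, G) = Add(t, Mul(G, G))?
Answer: Rational(-33745, 12) ≈ -2812.1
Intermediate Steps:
Function('I')(T, q) = Add(Rational(5, 3), Mul(Rational(-1, 3), T, Pow(q, 2))) (Function('I')(T, q) = Add(Rational(2, 3), Mul(Rational(-1, 3), Add(Mul(Mul(q, T), q), -3))) = Add(Rational(2, 3), Mul(Rational(-1, 3), Add(Mul(Mul(T, q), q), -3))) = Add(Rational(2, 3), Mul(Rational(-1, 3), Add(Mul(T, Pow(q, 2)), -3))) = Add(Rational(2, 3), Mul(Rational(-1, 3), Add(-3, Mul(T, Pow(q, 2))))) = Add(Rational(2, 3), Add(1, Mul(Rational(-1, 3), T, Pow(q, 2)))) = Add(Rational(5, 3), Mul(Rational(-1, 3), T, Pow(q, 2))))
Function('Q')(t, G) = Add(t, Pow(G, 2))
Function('C')(H) = Add(Rational(-9, 4), H) (Function('C')(H) = Add(Rational(-9, 4), Mul(Rational(1, 4), Mul(4, H))) = Add(Rational(-9, 4), H))
Function('R')(S) = Add(Rational(-555, 4), Mul(Rational(188, 3), S)) (Function('R')(S) = Add(Mul(Add(Rational(5, 3), Mul(Rational(-1, 3), -5, Pow(6, 2))), Add(Rational(-9, 4), S)), S) = Add(Mul(Add(Rational(5, 3), Mul(Rational(-1, 3), -5, 36)), Add(Rational(-9, 4), S)), S) = Add(Mul(Add(Rational(5, 3), 60), Add(Rational(-9, 4), S)), S) = Add(Mul(Rational(185, 3), Add(Rational(-9, 4), S)), S) = Add(Add(Rational(-555, 4), Mul(Rational(185, 3), S)), S) = Add(Rational(-555, 4), Mul(Rational(188, 3), S)))
Add(Function('R')(82), Mul(-1, Function('Q')(-109, -89))) = Add(Add(Rational(-555, 4), Mul(Rational(188, 3), 82)), Mul(-1, Add(-109, Pow(-89, 2)))) = Add(Add(Rational(-555, 4), Rational(15416, 3)), Mul(-1, Add(-109, 7921))) = Add(Rational(59999, 12), Mul(-1, 7812)) = Add(Rational(59999, 12), -7812) = Rational(-33745, 12)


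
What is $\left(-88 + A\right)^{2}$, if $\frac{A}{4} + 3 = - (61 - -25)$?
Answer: $197136$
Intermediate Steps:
$A = -356$ ($A = -12 + 4 \left(- (61 - -25)\right) = -12 + 4 \left(- (61 + 25)\right) = -12 + 4 \left(\left(-1\right) 86\right) = -12 + 4 \left(-86\right) = -12 - 344 = -356$)
$\left(-88 + A\right)^{2} = \left(-88 - 356\right)^{2} = \left(-444\right)^{2} = 197136$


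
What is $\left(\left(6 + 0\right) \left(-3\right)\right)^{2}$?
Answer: $324$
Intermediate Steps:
$\left(\left(6 + 0\right) \left(-3\right)\right)^{2} = \left(6 \left(-3\right)\right)^{2} = \left(-18\right)^{2} = 324$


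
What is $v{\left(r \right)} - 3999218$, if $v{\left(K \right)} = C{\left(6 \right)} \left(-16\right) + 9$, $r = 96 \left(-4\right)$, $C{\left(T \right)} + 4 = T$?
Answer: $-3999241$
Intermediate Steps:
$C{\left(T \right)} = -4 + T$
$r = -384$
$v{\left(K \right)} = -23$ ($v{\left(K \right)} = \left(-4 + 6\right) \left(-16\right) + 9 = 2 \left(-16\right) + 9 = -32 + 9 = -23$)
$v{\left(r \right)} - 3999218 = -23 - 3999218 = -3999241$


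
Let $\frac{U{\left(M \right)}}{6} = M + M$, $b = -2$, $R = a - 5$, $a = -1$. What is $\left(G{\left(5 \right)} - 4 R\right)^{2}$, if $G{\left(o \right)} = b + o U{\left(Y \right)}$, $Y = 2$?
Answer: $20164$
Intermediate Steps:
$R = -6$ ($R = -1 - 5 = -6$)
$U{\left(M \right)} = 12 M$ ($U{\left(M \right)} = 6 \left(M + M\right) = 6 \cdot 2 M = 12 M$)
$G{\left(o \right)} = -2 + 24 o$ ($G{\left(o \right)} = -2 + o 12 \cdot 2 = -2 + o 24 = -2 + 24 o$)
$\left(G{\left(5 \right)} - 4 R\right)^{2} = \left(\left(-2 + 24 \cdot 5\right) - -24\right)^{2} = \left(\left(-2 + 120\right) + 24\right)^{2} = \left(118 + 24\right)^{2} = 142^{2} = 20164$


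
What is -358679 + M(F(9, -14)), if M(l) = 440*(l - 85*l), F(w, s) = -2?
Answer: -284759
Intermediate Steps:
M(l) = -36960*l (M(l) = 440*(-84*l) = -36960*l)
-358679 + M(F(9, -14)) = -358679 - 36960*(-2) = -358679 + 73920 = -284759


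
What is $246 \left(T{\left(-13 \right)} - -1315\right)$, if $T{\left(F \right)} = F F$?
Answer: $365064$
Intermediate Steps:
$T{\left(F \right)} = F^{2}$
$246 \left(T{\left(-13 \right)} - -1315\right) = 246 \left(\left(-13\right)^{2} - -1315\right) = 246 \left(169 + 1315\right) = 246 \cdot 1484 = 365064$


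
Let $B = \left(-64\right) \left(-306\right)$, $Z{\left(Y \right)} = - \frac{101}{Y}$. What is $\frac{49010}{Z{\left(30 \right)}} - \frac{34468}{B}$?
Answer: $- \frac{7199459117}{494496} \approx -14559.0$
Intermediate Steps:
$B = 19584$
$\frac{49010}{Z{\left(30 \right)}} - \frac{34468}{B} = \frac{49010}{\left(-101\right) \frac{1}{30}} - \frac{34468}{19584} = \frac{49010}{\left(-101\right) \frac{1}{30}} - \frac{8617}{4896} = \frac{49010}{- \frac{101}{30}} - \frac{8617}{4896} = 49010 \left(- \frac{30}{101}\right) - \frac{8617}{4896} = - \frac{1470300}{101} - \frac{8617}{4896} = - \frac{7199459117}{494496}$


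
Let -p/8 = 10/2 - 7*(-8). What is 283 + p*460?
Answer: -224197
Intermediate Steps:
p = -488 (p = -8*(10/2 - 7*(-8)) = -8*(10*(½) + 56) = -8*(5 + 56) = -8*61 = -488)
283 + p*460 = 283 - 488*460 = 283 - 224480 = -224197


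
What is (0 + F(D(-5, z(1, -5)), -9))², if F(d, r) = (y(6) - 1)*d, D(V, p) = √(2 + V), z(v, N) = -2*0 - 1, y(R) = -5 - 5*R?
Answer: -3888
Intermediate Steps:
z(v, N) = -1 (z(v, N) = 0 - 1 = -1)
F(d, r) = -36*d (F(d, r) = ((-5 - 5*6) - 1)*d = ((-5 - 30) - 1)*d = (-35 - 1)*d = -36*d)
(0 + F(D(-5, z(1, -5)), -9))² = (0 - 36*√(2 - 5))² = (0 - 36*I*√3)² = (-36*I*√3)² = -3888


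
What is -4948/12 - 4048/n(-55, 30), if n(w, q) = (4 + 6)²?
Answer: -33961/75 ≈ -452.81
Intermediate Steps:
n(w, q) = 100 (n(w, q) = 10² = 100)
-4948/12 - 4048/n(-55, 30) = -4948/12 - 4048/100 = -4948*1/12 - 4048*1/100 = -1237/3 - 1012/25 = -33961/75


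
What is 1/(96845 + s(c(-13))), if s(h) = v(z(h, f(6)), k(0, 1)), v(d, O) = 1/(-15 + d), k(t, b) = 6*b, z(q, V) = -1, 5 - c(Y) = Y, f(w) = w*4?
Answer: 16/1549519 ≈ 1.0326e-5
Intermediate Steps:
f(w) = 4*w
c(Y) = 5 - Y
s(h) = -1/16 (s(h) = 1/(-15 - 1) = 1/(-16) = -1/16)
1/(96845 + s(c(-13))) = 1/(96845 - 1/16) = 1/(1549519/16) = 16/1549519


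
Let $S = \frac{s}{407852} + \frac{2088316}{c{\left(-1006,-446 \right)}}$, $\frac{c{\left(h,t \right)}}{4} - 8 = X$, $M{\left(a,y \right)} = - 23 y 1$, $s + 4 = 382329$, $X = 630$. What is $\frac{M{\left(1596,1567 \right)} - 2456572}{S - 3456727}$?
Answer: $\frac{324300885931044}{449630146065047} \approx 0.72126$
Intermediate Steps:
$s = 382325$ ($s = -4 + 382329 = 382325$)
$M{\left(a,y \right)} = - 23 y$
$c{\left(h,t \right)} = 2552$ ($c{\left(h,t \right)} = 32 + 4 \cdot 630 = 32 + 2520 = 2552$)
$S = \frac{106587443829}{130104788}$ ($S = \frac{382325}{407852} + \frac{2088316}{2552} = 382325 \cdot \frac{1}{407852} + 2088316 \cdot \frac{1}{2552} = \frac{382325}{407852} + \frac{522079}{638} = \frac{106587443829}{130104788} \approx 819.24$)
$\frac{M{\left(1596,1567 \right)} - 2456572}{S - 3456727} = \frac{\left(-23\right) 1567 - 2456572}{\frac{106587443829}{130104788} - 3456727} = \frac{-36041 - 2456572}{- \frac{449630146065047}{130104788}} = \left(-2492613\right) \left(- \frac{130104788}{449630146065047}\right) = \frac{324300885931044}{449630146065047}$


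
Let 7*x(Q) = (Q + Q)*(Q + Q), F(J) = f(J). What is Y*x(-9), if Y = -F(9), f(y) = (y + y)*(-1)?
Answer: 5832/7 ≈ 833.14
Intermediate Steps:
f(y) = -2*y (f(y) = (2*y)*(-1) = -2*y)
F(J) = -2*J
Y = 18 (Y = -(-2)*9 = -1*(-18) = 18)
x(Q) = 4*Q²/7 (x(Q) = ((Q + Q)*(Q + Q))/7 = ((2*Q)*(2*Q))/7 = (4*Q²)/7 = 4*Q²/7)
Y*x(-9) = 18*((4/7)*(-9)²) = 18*((4/7)*81) = 18*(324/7) = 5832/7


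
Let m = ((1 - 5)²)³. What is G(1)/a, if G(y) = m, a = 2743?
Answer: 4096/2743 ≈ 1.4933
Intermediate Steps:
m = 4096 (m = ((-4)²)³ = 16³ = 4096)
G(y) = 4096
G(1)/a = 4096/2743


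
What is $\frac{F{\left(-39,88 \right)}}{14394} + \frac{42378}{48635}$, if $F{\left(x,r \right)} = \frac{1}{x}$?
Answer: $\frac{23789519713}{27302035410} \approx 0.87135$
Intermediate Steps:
$\frac{F{\left(-39,88 \right)}}{14394} + \frac{42378}{48635} = \frac{1}{\left(-39\right) 14394} + \frac{42378}{48635} = \left(- \frac{1}{39}\right) \frac{1}{14394} + 42378 \cdot \frac{1}{48635} = - \frac{1}{561366} + \frac{42378}{48635} = \frac{23789519713}{27302035410}$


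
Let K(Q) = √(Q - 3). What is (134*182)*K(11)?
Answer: 48776*√2 ≈ 68980.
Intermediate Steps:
K(Q) = √(-3 + Q)
(134*182)*K(11) = (134*182)*√(-3 + 11) = 24388*√8 = 24388*(2*√2) = 48776*√2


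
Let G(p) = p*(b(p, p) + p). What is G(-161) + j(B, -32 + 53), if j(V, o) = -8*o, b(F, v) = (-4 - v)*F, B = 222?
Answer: 4095350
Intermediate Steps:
b(F, v) = F*(-4 - v)
G(p) = p*(p - p*(4 + p)) (G(p) = p*(-p*(4 + p) + p) = p*(p - p*(4 + p)))
G(-161) + j(B, -32 + 53) = -1*(-161)²*(3 - 161) - 8*(-32 + 53) = -1*25921*(-158) - 8*21 = 4095518 - 168 = 4095350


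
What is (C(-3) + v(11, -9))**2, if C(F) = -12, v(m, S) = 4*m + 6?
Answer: 1444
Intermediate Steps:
v(m, S) = 6 + 4*m
(C(-3) + v(11, -9))**2 = (-12 + (6 + 4*11))**2 = (-12 + (6 + 44))**2 = (-12 + 50)**2 = 38**2 = 1444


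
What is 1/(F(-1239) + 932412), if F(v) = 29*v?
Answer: 1/896481 ≈ 1.1155e-6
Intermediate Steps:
1/(F(-1239) + 932412) = 1/(29*(-1239) + 932412) = 1/(-35931 + 932412) = 1/896481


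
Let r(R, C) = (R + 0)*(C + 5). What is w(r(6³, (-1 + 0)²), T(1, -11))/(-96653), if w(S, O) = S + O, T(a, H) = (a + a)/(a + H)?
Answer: -341/25435 ≈ -0.013407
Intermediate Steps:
r(R, C) = R*(5 + C)
T(a, H) = 2*a/(H + a) (T(a, H) = (2*a)/(H + a) = 2*a/(H + a))
w(S, O) = O + S
w(r(6³, (-1 + 0)²), T(1, -11))/(-96653) = (2*1/(-11 + 1) + 6³*(5 + (-1 + 0)²))/(-96653) = (2*1/(-10) + 216*(5 + (-1)²))*(-1/96653) = (2*1*(-⅒) + 216*(5 + 1))*(-1/96653) = (-⅕ + 216*6)*(-1/96653) = (-⅕ + 1296)*(-1/96653) = (6479/5)*(-1/96653) = -341/25435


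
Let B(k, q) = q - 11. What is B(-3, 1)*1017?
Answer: -10170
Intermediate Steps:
B(k, q) = -11 + q
B(-3, 1)*1017 = (-11 + 1)*1017 = -10*1017 = -10170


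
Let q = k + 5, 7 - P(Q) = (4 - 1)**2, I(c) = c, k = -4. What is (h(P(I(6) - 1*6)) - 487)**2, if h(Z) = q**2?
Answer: 236196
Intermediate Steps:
P(Q) = -2 (P(Q) = 7 - (4 - 1)**2 = 7 - 1*3**2 = 7 - 1*9 = 7 - 9 = -2)
q = 1 (q = -4 + 5 = 1)
h(Z) = 1 (h(Z) = 1**2 = 1)
(h(P(I(6) - 1*6)) - 487)**2 = (1 - 487)**2 = (-486)**2 = 236196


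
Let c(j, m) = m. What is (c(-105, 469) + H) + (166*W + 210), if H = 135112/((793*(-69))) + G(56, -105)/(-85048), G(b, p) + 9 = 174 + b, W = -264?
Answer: -200789841841153/4653571416 ≈ -43148.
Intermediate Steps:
G(b, p) = 165 + b (G(b, p) = -9 + (174 + b) = 165 + b)
H = -11503097833/4653571416 (H = 135112/((793*(-69))) + (165 + 56)/(-85048) = 135112/(-54717) + 221*(-1/85048) = 135112*(-1/54717) - 221/85048 = -135112/54717 - 221/85048 = -11503097833/4653571416 ≈ -2.4719)
(c(-105, 469) + H) + (166*W + 210) = (469 - 11503097833/4653571416) + (166*(-264) + 210) = 2171021896271/4653571416 + (-43824 + 210) = 2171021896271/4653571416 - 43614 = -200789841841153/4653571416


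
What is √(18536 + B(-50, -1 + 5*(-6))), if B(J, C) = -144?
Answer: 22*√38 ≈ 135.62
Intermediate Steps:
√(18536 + B(-50, -1 + 5*(-6))) = √(18536 - 144) = √18392 = 22*√38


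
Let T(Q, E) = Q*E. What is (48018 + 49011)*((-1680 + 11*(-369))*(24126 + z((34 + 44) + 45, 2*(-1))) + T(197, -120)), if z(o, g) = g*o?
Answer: -13299858177840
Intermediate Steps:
T(Q, E) = E*Q
(48018 + 49011)*((-1680 + 11*(-369))*(24126 + z((34 + 44) + 45, 2*(-1))) + T(197, -120)) = (48018 + 49011)*((-1680 + 11*(-369))*(24126 + (2*(-1))*((34 + 44) + 45)) - 120*197) = 97029*((-1680 - 4059)*(24126 - 2*(78 + 45)) - 23640) = 97029*(-5739*(24126 - 2*123) - 23640) = 97029*(-5739*(24126 - 246) - 23640) = 97029*(-5739*23880 - 23640) = 97029*(-137047320 - 23640) = 97029*(-137070960) = -13299858177840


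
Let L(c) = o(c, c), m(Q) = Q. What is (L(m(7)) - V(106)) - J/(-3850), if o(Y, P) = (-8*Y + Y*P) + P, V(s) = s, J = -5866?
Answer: -29569/275 ≈ -107.52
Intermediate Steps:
o(Y, P) = P - 8*Y + P*Y (o(Y, P) = (-8*Y + P*Y) + P = P - 8*Y + P*Y)
L(c) = c² - 7*c (L(c) = c - 8*c + c*c = c - 8*c + c² = c² - 7*c)
(L(m(7)) - V(106)) - J/(-3850) = (7*(-7 + 7) - 1*106) - (-5866)/(-3850) = (7*0 - 106) - (-5866)*(-1)/3850 = (0 - 106) - 1*419/275 = -106 - 419/275 = -29569/275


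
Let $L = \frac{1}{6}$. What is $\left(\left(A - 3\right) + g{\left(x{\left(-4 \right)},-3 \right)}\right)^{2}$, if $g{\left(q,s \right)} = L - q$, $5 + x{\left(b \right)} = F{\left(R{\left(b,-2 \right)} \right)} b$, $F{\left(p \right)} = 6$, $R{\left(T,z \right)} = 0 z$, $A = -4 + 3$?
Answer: $\frac{22801}{36} \approx 633.36$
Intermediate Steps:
$A = -1$
$R{\left(T,z \right)} = 0$
$L = \frac{1}{6} \approx 0.16667$
$x{\left(b \right)} = -5 + 6 b$
$g{\left(q,s \right)} = \frac{1}{6} - q$
$\left(\left(A - 3\right) + g{\left(x{\left(-4 \right)},-3 \right)}\right)^{2} = \left(\left(-1 - 3\right) + \left(\frac{1}{6} - \left(-5 + 6 \left(-4\right)\right)\right)\right)^{2} = \left(-4 + \left(\frac{1}{6} - \left(-5 - 24\right)\right)\right)^{2} = \left(-4 + \left(\frac{1}{6} - -29\right)\right)^{2} = \left(-4 + \left(\frac{1}{6} + 29\right)\right)^{2} = \left(-4 + \frac{175}{6}\right)^{2} = \left(\frac{151}{6}\right)^{2} = \frac{22801}{36}$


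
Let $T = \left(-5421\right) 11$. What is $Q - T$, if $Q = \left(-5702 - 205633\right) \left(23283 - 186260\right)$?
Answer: $34442803926$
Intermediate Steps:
$Q = 34442744295$ ($Q = \left(-211335\right) \left(-162977\right) = 34442744295$)
$T = -59631$
$Q - T = 34442744295 - -59631 = 34442744295 + 59631 = 34442803926$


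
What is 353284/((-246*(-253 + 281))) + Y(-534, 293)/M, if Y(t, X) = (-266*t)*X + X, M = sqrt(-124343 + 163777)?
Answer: -88321/1722 + 41619185*sqrt(39434)/39434 ≈ 2.0953e+5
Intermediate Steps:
M = sqrt(39434) ≈ 198.58
Y(t, X) = X - 266*X*t (Y(t, X) = -266*X*t + X = X - 266*X*t)
353284/((-246*(-253 + 281))) + Y(-534, 293)/M = 353284/((-246*(-253 + 281))) + (293*(1 - 266*(-534)))/(sqrt(39434)) = 353284/((-246*28)) + (293*(1 + 142044))*(sqrt(39434)/39434) = 353284/(-6888) + (293*142045)*(sqrt(39434)/39434) = 353284*(-1/6888) + 41619185*(sqrt(39434)/39434) = -88321/1722 + 41619185*sqrt(39434)/39434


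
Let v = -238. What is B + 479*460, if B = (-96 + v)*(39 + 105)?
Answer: 172244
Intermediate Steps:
B = -48096 (B = (-96 - 238)*(39 + 105) = -334*144 = -48096)
B + 479*460 = -48096 + 479*460 = -48096 + 220340 = 172244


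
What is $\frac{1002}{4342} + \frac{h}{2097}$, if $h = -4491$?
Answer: $- \frac{5788}{3029} \approx -1.9109$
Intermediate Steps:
$\frac{1002}{4342} + \frac{h}{2097} = \frac{1002}{4342} - \frac{4491}{2097} = 1002 \cdot \frac{1}{4342} - \frac{499}{233} = \frac{3}{13} - \frac{499}{233} = - \frac{5788}{3029}$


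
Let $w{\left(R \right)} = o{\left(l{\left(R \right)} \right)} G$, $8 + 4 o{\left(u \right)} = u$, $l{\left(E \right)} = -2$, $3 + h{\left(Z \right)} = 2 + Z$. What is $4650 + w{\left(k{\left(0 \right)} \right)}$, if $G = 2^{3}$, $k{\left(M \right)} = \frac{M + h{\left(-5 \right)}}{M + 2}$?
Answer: $4630$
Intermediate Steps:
$h{\left(Z \right)} = -1 + Z$ ($h{\left(Z \right)} = -3 + \left(2 + Z\right) = -1 + Z$)
$k{\left(M \right)} = \frac{-6 + M}{2 + M}$ ($k{\left(M \right)} = \frac{M - 6}{M + 2} = \frac{M - 6}{2 + M} = \frac{-6 + M}{2 + M}$)
$o{\left(u \right)} = -2 + \frac{u}{4}$
$G = 8$
$w{\left(R \right)} = -20$ ($w{\left(R \right)} = \left(-2 + \frac{1}{4} \left(-2\right)\right) 8 = \left(-2 - \frac{1}{2}\right) 8 = \left(- \frac{5}{2}\right) 8 = -20$)
$4650 + w{\left(k{\left(0 \right)} \right)} = 4650 - 20 = 4630$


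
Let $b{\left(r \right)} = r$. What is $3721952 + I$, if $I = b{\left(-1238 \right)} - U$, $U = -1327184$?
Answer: $5047898$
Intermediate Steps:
$I = 1325946$ ($I = -1238 - -1327184 = -1238 + 1327184 = 1325946$)
$3721952 + I = 3721952 + 1325946 = 5047898$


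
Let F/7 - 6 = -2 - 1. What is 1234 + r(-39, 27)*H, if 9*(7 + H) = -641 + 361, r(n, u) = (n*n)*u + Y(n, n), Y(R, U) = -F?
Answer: -4689224/3 ≈ -1.5631e+6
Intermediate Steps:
F = 21 (F = 42 + 7*(-2 - 1) = 42 + 7*(-3) = 42 - 21 = 21)
Y(R, U) = -21 (Y(R, U) = -1*21 = -21)
r(n, u) = -21 + u*n² (r(n, u) = (n*n)*u - 21 = n²*u - 21 = u*n² - 21 = -21 + u*n²)
H = -343/9 (H = -7 + (-641 + 361)/9 = -7 + (⅑)*(-280) = -7 - 280/9 = -343/9 ≈ -38.111)
1234 + r(-39, 27)*H = 1234 + (-21 + 27*(-39)²)*(-343/9) = 1234 + (-21 + 27*1521)*(-343/9) = 1234 + (-21 + 41067)*(-343/9) = 1234 + 41046*(-343/9) = 1234 - 4692926/3 = -4689224/3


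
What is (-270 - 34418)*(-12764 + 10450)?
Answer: 80268032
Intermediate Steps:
(-270 - 34418)*(-12764 + 10450) = -34688*(-2314) = 80268032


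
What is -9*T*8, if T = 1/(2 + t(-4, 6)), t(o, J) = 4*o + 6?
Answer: 9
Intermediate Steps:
t(o, J) = 6 + 4*o
T = -⅛ (T = 1/(2 + (6 + 4*(-4))) = 1/(2 + (6 - 16)) = 1/(2 - 10) = 1/(-8) = -⅛ ≈ -0.12500)
-9*T*8 = -9*(-⅛)*8 = (9/8)*8 = 9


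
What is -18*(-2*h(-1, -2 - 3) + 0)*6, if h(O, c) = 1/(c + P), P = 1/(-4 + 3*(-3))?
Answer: -468/11 ≈ -42.545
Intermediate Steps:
P = -1/13 (P = 1/(-4 - 9) = 1/(-13) = -1/13 ≈ -0.076923)
h(O, c) = 1/(-1/13 + c) (h(O, c) = 1/(c - 1/13) = 1/(-1/13 + c))
-18*(-2*h(-1, -2 - 3) + 0)*6 = -18*(-26/(-1 + 13*(-2 - 3)) + 0)*6 = -18*(-26/(-1 + 13*(-5)) + 0)*6 = -18*(-26/(-1 - 65) + 0)*6 = -18*(-26/(-66) + 0)*6 = -18*(-26*(-1)/66 + 0)*6 = -18*(-2*(-13/66) + 0)*6 = -18*(13/33 + 0)*6 = -18*13/33*6 = -78/11*6 = -468/11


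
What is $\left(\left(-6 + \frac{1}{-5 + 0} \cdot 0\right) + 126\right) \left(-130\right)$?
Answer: $-15600$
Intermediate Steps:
$\left(\left(-6 + \frac{1}{-5 + 0} \cdot 0\right) + 126\right) \left(-130\right) = \left(\left(-6 + \frac{1}{-5} \cdot 0\right) + 126\right) \left(-130\right) = \left(\left(-6 - 0\right) + 126\right) \left(-130\right) = \left(\left(-6 + 0\right) + 126\right) \left(-130\right) = \left(-6 + 126\right) \left(-130\right) = 120 \left(-130\right) = -15600$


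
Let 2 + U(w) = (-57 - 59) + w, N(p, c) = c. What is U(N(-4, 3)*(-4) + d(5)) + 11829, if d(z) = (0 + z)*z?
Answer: 11724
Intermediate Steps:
d(z) = z² (d(z) = z*z = z²)
U(w) = -118 + w (U(w) = -2 + ((-57 - 59) + w) = -2 + (-116 + w) = -118 + w)
U(N(-4, 3)*(-4) + d(5)) + 11829 = (-118 + (3*(-4) + 5²)) + 11829 = (-118 + (-12 + 25)) + 11829 = (-118 + 13) + 11829 = -105 + 11829 = 11724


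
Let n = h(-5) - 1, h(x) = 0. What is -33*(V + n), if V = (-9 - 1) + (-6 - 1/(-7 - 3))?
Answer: 5577/10 ≈ 557.70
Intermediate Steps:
n = -1 (n = 0 - 1 = -1)
V = -159/10 (V = -10 + (-6 - 1/(-10)) = -10 + (-6 - 1*(-1/10)) = -10 + (-6 + 1/10) = -10 - 59/10 = -159/10 ≈ -15.900)
-33*(V + n) = -33*(-159/10 - 1) = -33*(-169/10) = 5577/10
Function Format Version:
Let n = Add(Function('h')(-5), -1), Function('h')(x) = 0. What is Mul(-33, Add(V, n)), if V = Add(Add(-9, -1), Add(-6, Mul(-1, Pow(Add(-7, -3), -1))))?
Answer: Rational(5577, 10) ≈ 557.70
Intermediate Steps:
n = -1 (n = Add(0, -1) = -1)
V = Rational(-159, 10) (V = Add(-10, Add(-6, Mul(-1, Pow(-10, -1)))) = Add(-10, Add(-6, Mul(-1, Rational(-1, 10)))) = Add(-10, Add(-6, Rational(1, 10))) = Add(-10, Rational(-59, 10)) = Rational(-159, 10) ≈ -15.900)
Mul(-33, Add(V, n)) = Mul(-33, Add(Rational(-159, 10), -1)) = Mul(-33, Rational(-169, 10)) = Rational(5577, 10)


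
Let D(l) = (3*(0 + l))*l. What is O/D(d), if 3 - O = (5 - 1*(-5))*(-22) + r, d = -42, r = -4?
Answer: 227/5292 ≈ 0.042895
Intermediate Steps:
D(l) = 3*l² (D(l) = (3*l)*l = 3*l²)
O = 227 (O = 3 - ((5 - 1*(-5))*(-22) - 4) = 3 - ((5 + 5)*(-22) - 4) = 3 - (10*(-22) - 4) = 3 - (-220 - 4) = 3 - 1*(-224) = 3 + 224 = 227)
O/D(d) = 227/((3*(-42)²)) = 227/((3*1764)) = 227/5292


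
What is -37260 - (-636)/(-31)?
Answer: -1155696/31 ≈ -37281.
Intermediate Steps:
-37260 - (-636)/(-31) = -37260 - (-636)*(-1)/31 = -37260 - 1*636/31 = -37260 - 636/31 = -1155696/31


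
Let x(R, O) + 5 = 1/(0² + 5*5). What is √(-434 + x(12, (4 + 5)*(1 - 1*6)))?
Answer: I*√10974/5 ≈ 20.951*I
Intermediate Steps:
x(R, O) = -124/25 (x(R, O) = -5 + 1/(0² + 5*5) = -5 + 1/(0 + 25) = -5 + 1/25 = -124/25)
√(-434 + x(12, (4 + 5)*(1 - 1*6))) = √(-434 - 124/25) = √(-10974/25) = I*√10974/5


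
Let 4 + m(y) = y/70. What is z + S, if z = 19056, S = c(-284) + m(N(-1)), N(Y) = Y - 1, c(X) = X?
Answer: 656879/35 ≈ 18768.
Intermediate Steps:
N(Y) = -1 + Y
m(y) = -4 + y/70
S = -10081/35 (S = -284 + (-4 + (-1 - 1)/70) = -284 + (-4 + (1/70)*(-2)) = -284 + (-4 - 1/35) = -284 - 141/35 = -10081/35 ≈ -288.03)
z + S = 19056 - 10081/35 = 656879/35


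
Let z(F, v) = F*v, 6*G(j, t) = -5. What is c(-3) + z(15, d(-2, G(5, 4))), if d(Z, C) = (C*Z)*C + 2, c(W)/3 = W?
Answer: ⅙ ≈ 0.16667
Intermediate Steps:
G(j, t) = -⅚ (G(j, t) = (⅙)*(-5) = -⅚)
c(W) = 3*W
d(Z, C) = 2 + Z*C² (d(Z, C) = Z*C² + 2 = 2 + Z*C²)
c(-3) + z(15, d(-2, G(5, 4))) = 3*(-3) + 15*(2 - 2*(-⅚)²) = -9 + 15*(2 - 2*25/36) = -9 + 15*(2 - 25/18) = -9 + 15*(11/18) = -9 + 55/6 = ⅙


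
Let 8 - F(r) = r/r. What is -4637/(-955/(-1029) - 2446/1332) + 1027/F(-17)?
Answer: 7627949975/1452353 ≈ 5252.1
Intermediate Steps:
F(r) = 7 (F(r) = 8 - r/r = 8 - 1*1 = 8 - 1 = 7)
-4637/(-955/(-1029) - 2446/1332) + 1027/F(-17) = -4637/(-955/(-1029) - 2446/1332) + 1027/7 = -4637/(-955*(-1/1029) - 2446*1/1332) + 1027*(⅐) = -4637/(955/1029 - 1223/666) + 1027/7 = -4637/(-207479/228438) + 1027/7 = -4637*(-228438/207479) + 1027/7 = 1059267006/207479 + 1027/7 = 7627949975/1452353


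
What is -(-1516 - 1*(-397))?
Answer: 1119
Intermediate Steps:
-(-1516 - 1*(-397)) = -(-1516 + 397) = -1*(-1119) = 1119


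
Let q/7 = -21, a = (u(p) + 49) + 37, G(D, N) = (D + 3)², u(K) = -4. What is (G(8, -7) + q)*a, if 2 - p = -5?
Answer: -2132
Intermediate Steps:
p = 7 (p = 2 - 1*(-5) = 2 + 5 = 7)
G(D, N) = (3 + D)²
a = 82 (a = (-4 + 49) + 37 = 45 + 37 = 82)
q = -147 (q = 7*(-21) = -147)
(G(8, -7) + q)*a = ((3 + 8)² - 147)*82 = (11² - 147)*82 = (121 - 147)*82 = -26*82 = -2132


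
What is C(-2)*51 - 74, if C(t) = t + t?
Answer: -278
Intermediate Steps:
C(t) = 2*t
C(-2)*51 - 74 = (2*(-2))*51 - 74 = -4*51 - 74 = -204 - 74 = -278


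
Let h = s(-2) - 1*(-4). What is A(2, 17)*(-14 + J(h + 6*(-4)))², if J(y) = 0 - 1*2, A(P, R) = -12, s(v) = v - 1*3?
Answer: -3072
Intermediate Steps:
s(v) = -3 + v (s(v) = v - 3 = -3 + v)
h = -1 (h = (-3 - 2) - 1*(-4) = -5 + 4 = -1)
J(y) = -2 (J(y) = 0 - 2 = -2)
A(2, 17)*(-14 + J(h + 6*(-4)))² = -12*(-14 - 2)² = -12*(-16)² = -12*256 = -3072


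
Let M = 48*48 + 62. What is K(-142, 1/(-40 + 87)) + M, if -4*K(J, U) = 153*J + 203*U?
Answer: 1465727/188 ≈ 7796.4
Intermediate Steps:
K(J, U) = -203*U/4 - 153*J/4 (K(J, U) = -(153*J + 203*U)/4 = -203*U/4 - 153*J/4)
M = 2366 (M = 2304 + 62 = 2366)
K(-142, 1/(-40 + 87)) + M = (-203/(4*(-40 + 87)) - 153/4*(-142)) + 2366 = (-203/4/47 + 10863/2) + 2366 = (-203/4*1/47 + 10863/2) + 2366 = (-203/188 + 10863/2) + 2366 = 1020919/188 + 2366 = 1465727/188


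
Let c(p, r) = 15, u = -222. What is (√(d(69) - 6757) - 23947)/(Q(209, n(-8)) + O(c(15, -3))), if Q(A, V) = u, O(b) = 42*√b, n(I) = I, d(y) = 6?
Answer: (23947 - I*√6751)/(222 - 42*√15) ≈ 403.59 - 1.3848*I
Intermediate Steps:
Q(A, V) = -222
(√(d(69) - 6757) - 23947)/(Q(209, n(-8)) + O(c(15, -3))) = (√(6 - 6757) - 23947)/(-222 + 42*√15) = (√(-6751) - 23947)/(-222 + 42*√15) = (I*√6751 - 23947)/(-222 + 42*√15) = (-23947 + I*√6751)/(-222 + 42*√15)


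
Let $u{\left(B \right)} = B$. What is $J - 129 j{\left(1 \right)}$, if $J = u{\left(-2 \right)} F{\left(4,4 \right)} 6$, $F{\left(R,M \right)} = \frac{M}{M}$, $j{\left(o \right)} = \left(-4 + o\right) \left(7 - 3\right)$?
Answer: $1536$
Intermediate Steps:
$j{\left(o \right)} = -16 + 4 o$ ($j{\left(o \right)} = \left(-4 + o\right) 4 = -16 + 4 o$)
$F{\left(R,M \right)} = 1$
$J = -12$ ($J = \left(-2\right) 1 \cdot 6 = \left(-2\right) 6 = -12$)
$J - 129 j{\left(1 \right)} = -12 - 129 \left(-16 + 4 \cdot 1\right) = -12 - 129 \left(-16 + 4\right) = -12 - -1548 = -12 + 1548 = 1536$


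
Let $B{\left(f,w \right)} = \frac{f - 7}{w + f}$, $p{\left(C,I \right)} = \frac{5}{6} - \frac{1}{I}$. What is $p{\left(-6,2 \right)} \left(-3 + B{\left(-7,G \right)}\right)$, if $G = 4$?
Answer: $\frac{5}{9} \approx 0.55556$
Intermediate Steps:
$p{\left(C,I \right)} = \frac{5}{6} - \frac{1}{I}$ ($p{\left(C,I \right)} = 5 \cdot \frac{1}{6} - \frac{1}{I} = \frac{5}{6} - \frac{1}{I}$)
$B{\left(f,w \right)} = \frac{-7 + f}{f + w}$
$p{\left(-6,2 \right)} \left(-3 + B{\left(-7,G \right)}\right) = \left(\frac{5}{6} - \frac{1}{2}\right) \left(-3 + \frac{-7 - 7}{-7 + 4}\right) = \left(\frac{5}{6} - \frac{1}{2}\right) \left(-3 + \frac{1}{-3} \left(-14\right)\right) = \left(\frac{5}{6} - \frac{1}{2}\right) \left(-3 - - \frac{14}{3}\right) = \frac{-3 + \frac{14}{3}}{3} = \frac{1}{3} \cdot \frac{5}{3} = \frac{5}{9}$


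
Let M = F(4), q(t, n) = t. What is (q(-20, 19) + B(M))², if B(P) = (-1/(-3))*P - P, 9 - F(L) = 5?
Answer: 4624/9 ≈ 513.78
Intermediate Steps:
F(L) = 4 (F(L) = 9 - 1*5 = 9 - 5 = 4)
M = 4
B(P) = -2*P/3 (B(P) = (-1*(-⅓))*P - P = P/3 - P = -2*P/3)
(q(-20, 19) + B(M))² = (-20 - ⅔*4)² = (-20 - 8/3)² = (-68/3)² = 4624/9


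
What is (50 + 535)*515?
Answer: 301275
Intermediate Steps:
(50 + 535)*515 = 585*515 = 301275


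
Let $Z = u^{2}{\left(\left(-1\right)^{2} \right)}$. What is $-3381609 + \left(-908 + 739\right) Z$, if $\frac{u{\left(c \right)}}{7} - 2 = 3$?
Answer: $-3588634$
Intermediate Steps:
$u{\left(c \right)} = 35$ ($u{\left(c \right)} = 14 + 7 \cdot 3 = 14 + 21 = 35$)
$Z = 1225$ ($Z = 35^{2} = 1225$)
$-3381609 + \left(-908 + 739\right) Z = -3381609 + \left(-908 + 739\right) 1225 = -3381609 - 207025 = -3588634$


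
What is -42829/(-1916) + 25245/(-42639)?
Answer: 592605437/27232108 ≈ 21.761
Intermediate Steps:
-42829/(-1916) + 25245/(-42639) = -42829*(-1/1916) + 25245*(-1/42639) = 42829/1916 - 8415/14213 = 592605437/27232108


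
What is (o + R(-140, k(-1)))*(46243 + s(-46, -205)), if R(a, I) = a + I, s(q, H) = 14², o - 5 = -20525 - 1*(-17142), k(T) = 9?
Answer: -162954451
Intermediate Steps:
o = -3378 (o = 5 + (-20525 - 1*(-17142)) = 5 + (-20525 + 17142) = 5 - 3383 = -3378)
s(q, H) = 196
R(a, I) = I + a
(o + R(-140, k(-1)))*(46243 + s(-46, -205)) = (-3378 + (9 - 140))*(46243 + 196) = (-3378 - 131)*46439 = -3509*46439 = -162954451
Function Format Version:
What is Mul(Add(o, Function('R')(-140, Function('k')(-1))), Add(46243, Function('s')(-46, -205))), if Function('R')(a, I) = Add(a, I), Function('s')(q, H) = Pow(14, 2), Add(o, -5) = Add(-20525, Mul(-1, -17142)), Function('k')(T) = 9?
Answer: -162954451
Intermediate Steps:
o = -3378 (o = Add(5, Add(-20525, Mul(-1, -17142))) = Add(5, Add(-20525, 17142)) = Add(5, -3383) = -3378)
Function('s')(q, H) = 196
Function('R')(a, I) = Add(I, a)
Mul(Add(o, Function('R')(-140, Function('k')(-1))), Add(46243, Function('s')(-46, -205))) = Mul(Add(-3378, Add(9, -140)), Add(46243, 196)) = Mul(Add(-3378, -131), 46439) = Mul(-3509, 46439) = -162954451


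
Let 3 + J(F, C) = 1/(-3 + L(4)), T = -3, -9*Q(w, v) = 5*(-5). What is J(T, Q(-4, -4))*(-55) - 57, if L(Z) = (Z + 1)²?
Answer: 211/2 ≈ 105.50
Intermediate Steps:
L(Z) = (1 + Z)²
Q(w, v) = 25/9 (Q(w, v) = -5*(-5)/9 = -⅑*(-25) = 25/9)
J(F, C) = -65/22 (J(F, C) = -3 + 1/(-3 + (1 + 4)²) = -3 + 1/(-3 + 5²) = -3 + 1/(-3 + 25) = -3 + 1/22 = -65/22)
J(T, Q(-4, -4))*(-55) - 57 = -65/22*(-55) - 57 = 325/2 - 57 = 211/2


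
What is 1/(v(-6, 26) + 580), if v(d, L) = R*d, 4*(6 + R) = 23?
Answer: 2/1163 ≈ 0.0017197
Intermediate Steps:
R = -¼ (R = -6 + (¼)*23 = -6 + 23/4 = -¼ ≈ -0.25000)
v(d, L) = -d/4
1/(v(-6, 26) + 580) = 1/(-¼*(-6) + 580) = 1/(3/2 + 580) = 1/(1163/2) = 2/1163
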